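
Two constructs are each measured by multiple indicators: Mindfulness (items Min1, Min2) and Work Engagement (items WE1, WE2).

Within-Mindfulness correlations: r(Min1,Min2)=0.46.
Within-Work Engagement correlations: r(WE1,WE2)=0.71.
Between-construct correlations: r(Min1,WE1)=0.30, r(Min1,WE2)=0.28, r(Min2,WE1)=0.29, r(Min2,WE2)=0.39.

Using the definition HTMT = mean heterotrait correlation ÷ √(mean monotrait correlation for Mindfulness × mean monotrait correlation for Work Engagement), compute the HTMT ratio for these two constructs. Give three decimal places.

0.551

Between-construct mean = 1.26/4 = 0.3150.
Mean within-Min = 0.46/1 = 0.4600; mean within-WE = 0.71/1 = 0.7100.
Geometric mean = √(0.4600 × 0.7100) = 0.5715.
HTMT = 0.3150 / 0.5715 = 0.551.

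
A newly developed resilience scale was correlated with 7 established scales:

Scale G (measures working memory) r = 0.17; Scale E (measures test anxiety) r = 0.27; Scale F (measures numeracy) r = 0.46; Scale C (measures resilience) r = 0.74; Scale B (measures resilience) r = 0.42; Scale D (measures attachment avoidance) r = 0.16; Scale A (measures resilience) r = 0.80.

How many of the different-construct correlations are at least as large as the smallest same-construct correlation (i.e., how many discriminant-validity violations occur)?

Convergent (same construct = resilience): Scale C, Scale B, Scale A.
Smallest convergent = 0.42. Discriminant values: 0.17, 0.27, 0.46, 0.16; count ≥ 0.42 → 1.

1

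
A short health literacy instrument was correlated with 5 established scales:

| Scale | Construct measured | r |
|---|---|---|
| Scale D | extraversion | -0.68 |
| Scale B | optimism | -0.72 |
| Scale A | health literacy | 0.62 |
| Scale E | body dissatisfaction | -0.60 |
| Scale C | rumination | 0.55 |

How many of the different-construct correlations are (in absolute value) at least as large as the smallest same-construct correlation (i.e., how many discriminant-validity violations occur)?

Convergent (same construct = health literacy): Scale A.
Smallest convergent = 0.62. Discriminant |r|: 0.68, 0.72, 0.60, 0.55; count ≥ 0.62 → 2.

2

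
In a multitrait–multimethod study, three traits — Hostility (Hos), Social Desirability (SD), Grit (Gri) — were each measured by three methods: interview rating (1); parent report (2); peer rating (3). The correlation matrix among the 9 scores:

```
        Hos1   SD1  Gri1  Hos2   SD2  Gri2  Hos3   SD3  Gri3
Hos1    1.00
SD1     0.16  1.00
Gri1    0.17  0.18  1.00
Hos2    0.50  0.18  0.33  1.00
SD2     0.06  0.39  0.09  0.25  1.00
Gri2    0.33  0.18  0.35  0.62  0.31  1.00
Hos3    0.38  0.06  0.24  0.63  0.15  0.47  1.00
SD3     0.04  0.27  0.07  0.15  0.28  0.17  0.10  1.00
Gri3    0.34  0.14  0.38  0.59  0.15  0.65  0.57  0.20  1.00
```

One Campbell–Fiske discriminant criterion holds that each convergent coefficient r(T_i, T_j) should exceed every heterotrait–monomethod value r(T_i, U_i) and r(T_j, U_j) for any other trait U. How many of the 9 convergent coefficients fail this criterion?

Each convergent coefficient versus the relevant comparison correlations:
Hos (methods 1·2): 0.50 vs {0.16, 0.25, 0.17, 0.62} → fail.
Hos (methods 1·3): 0.38 vs {0.16, 0.10, 0.17, 0.57} → fail.
Hos (methods 2·3): 0.63 vs {0.25, 0.10, 0.62, 0.57} → pass.
SD (methods 1·2): 0.39 vs {0.16, 0.25, 0.18, 0.31} → pass.
SD (methods 1·3): 0.27 vs {0.16, 0.10, 0.18, 0.20} → pass.
SD (methods 2·3): 0.28 vs {0.25, 0.10, 0.31, 0.20} → fail.
Gri (methods 1·2): 0.35 vs {0.17, 0.62, 0.18, 0.31} → fail.
Gri (methods 1·3): 0.38 vs {0.17, 0.57, 0.18, 0.20} → fail.
Gri (methods 2·3): 0.65 vs {0.62, 0.57, 0.31, 0.20} → pass.
5 of 9 fail.

5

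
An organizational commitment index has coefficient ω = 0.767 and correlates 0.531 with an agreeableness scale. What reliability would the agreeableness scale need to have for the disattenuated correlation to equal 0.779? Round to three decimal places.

r_true = r_obs / √(r_xx · r_yy) ⇒ 0.779 = 0.531 / √(0.767 · r_yy).
√(0.767 · r_yy) = 0.531 / 0.779 = 0.6816; 0.767 · r_yy = 0.4646; r_yy = 0.4646 / 0.767 ≈ 0.606.

0.606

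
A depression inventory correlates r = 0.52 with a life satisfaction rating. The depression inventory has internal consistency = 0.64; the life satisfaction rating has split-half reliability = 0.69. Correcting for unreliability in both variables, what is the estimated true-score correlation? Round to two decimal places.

0.78

r_true = r_obs / √(r_xx · r_yy) = 0.52 / √(0.64 × 0.69) = 0.52 / √0.4416 = 0.52 / 0.6645 ≈ 0.78.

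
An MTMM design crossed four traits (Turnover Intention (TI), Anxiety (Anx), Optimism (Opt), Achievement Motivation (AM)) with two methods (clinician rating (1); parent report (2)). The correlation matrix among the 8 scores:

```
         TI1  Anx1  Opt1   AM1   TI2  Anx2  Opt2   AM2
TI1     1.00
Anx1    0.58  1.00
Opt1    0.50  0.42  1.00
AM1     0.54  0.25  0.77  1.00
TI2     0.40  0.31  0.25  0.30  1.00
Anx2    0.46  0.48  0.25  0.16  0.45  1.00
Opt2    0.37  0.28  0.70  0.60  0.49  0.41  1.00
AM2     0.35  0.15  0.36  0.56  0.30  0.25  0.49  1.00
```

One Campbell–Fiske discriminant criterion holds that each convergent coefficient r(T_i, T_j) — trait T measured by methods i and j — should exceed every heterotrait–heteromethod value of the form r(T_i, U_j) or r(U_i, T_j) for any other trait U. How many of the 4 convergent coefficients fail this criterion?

Each convergent coefficient versus the relevant comparison correlations:
TI (methods 1·2): 0.40 vs {0.46, 0.31, 0.37, 0.25, 0.35, 0.30} → fail.
Anx (methods 1·2): 0.48 vs {0.31, 0.46, 0.28, 0.25, 0.15, 0.16} → pass.
Opt (methods 1·2): 0.70 vs {0.25, 0.37, 0.25, 0.28, 0.36, 0.60} → pass.
AM (methods 1·2): 0.56 vs {0.30, 0.35, 0.16, 0.15, 0.60, 0.36} → fail.
2 of 4 fail.

2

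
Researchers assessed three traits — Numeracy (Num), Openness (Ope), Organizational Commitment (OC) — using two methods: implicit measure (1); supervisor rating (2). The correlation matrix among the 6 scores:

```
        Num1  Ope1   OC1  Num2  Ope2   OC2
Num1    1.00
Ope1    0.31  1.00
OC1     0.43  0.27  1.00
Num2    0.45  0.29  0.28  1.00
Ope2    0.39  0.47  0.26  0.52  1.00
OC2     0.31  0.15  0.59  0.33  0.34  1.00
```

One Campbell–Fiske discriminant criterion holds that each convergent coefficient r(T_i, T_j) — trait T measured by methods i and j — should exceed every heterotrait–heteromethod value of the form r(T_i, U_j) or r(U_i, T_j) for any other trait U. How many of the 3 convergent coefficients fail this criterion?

0

Each convergent coefficient versus the relevant comparison correlations:
Num (methods 1·2): 0.45 vs {0.39, 0.29, 0.31, 0.28} → pass.
Ope (methods 1·2): 0.47 vs {0.29, 0.39, 0.15, 0.26} → pass.
OC (methods 1·2): 0.59 vs {0.28, 0.31, 0.26, 0.15} → pass.
0 of 3 fail.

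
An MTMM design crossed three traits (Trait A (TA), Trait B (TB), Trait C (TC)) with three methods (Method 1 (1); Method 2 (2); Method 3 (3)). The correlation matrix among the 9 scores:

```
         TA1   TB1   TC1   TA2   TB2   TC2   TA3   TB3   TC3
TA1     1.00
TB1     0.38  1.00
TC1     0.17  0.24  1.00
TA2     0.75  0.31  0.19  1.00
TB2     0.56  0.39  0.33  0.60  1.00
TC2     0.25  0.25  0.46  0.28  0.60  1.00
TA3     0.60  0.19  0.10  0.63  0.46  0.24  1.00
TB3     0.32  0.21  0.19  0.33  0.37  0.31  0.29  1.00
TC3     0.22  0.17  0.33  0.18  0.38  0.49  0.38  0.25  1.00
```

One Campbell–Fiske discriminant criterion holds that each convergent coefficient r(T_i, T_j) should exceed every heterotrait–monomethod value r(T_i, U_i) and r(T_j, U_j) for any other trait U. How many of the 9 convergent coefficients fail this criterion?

6

Each convergent coefficient versus the relevant comparison correlations:
TA (methods 1·2): 0.75 vs {0.38, 0.60, 0.17, 0.28} → pass.
TA (methods 1·3): 0.60 vs {0.38, 0.29, 0.17, 0.38} → pass.
TA (methods 2·3): 0.63 vs {0.60, 0.29, 0.28, 0.38} → pass.
TB (methods 1·2): 0.39 vs {0.38, 0.60, 0.24, 0.60} → fail.
TB (methods 1·3): 0.21 vs {0.38, 0.29, 0.24, 0.25} → fail.
TB (methods 2·3): 0.37 vs {0.60, 0.29, 0.60, 0.25} → fail.
TC (methods 1·2): 0.46 vs {0.17, 0.28, 0.24, 0.60} → fail.
TC (methods 1·3): 0.33 vs {0.17, 0.38, 0.24, 0.25} → fail.
TC (methods 2·3): 0.49 vs {0.28, 0.38, 0.60, 0.25} → fail.
6 of 9 fail.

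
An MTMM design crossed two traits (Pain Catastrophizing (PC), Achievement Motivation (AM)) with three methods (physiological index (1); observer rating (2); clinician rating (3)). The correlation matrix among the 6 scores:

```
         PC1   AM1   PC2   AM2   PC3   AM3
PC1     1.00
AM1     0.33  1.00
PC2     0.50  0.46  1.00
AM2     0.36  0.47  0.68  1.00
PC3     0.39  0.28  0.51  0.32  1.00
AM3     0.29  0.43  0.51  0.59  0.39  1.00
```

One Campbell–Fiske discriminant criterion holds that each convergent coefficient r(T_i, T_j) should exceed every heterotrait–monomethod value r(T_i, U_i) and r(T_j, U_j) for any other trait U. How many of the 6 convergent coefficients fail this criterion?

5

Each convergent coefficient versus the relevant comparison correlations:
PC (methods 1·2): 0.50 vs {0.33, 0.68} → fail.
PC (methods 1·3): 0.39 vs {0.33, 0.39} → fail.
PC (methods 2·3): 0.51 vs {0.68, 0.39} → fail.
AM (methods 1·2): 0.47 vs {0.33, 0.68} → fail.
AM (methods 1·3): 0.43 vs {0.33, 0.39} → pass.
AM (methods 2·3): 0.59 vs {0.68, 0.39} → fail.
5 of 6 fail.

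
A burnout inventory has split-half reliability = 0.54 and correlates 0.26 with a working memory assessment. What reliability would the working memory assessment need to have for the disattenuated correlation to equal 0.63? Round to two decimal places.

r_true = r_obs / √(r_xx · r_yy) ⇒ 0.63 = 0.26 / √(0.54 · r_yy).
√(0.54 · r_yy) = 0.26 / 0.63 = 0.4127; 0.54 · r_yy = 0.1703; r_yy = 0.1703 / 0.54 ≈ 0.32.

0.32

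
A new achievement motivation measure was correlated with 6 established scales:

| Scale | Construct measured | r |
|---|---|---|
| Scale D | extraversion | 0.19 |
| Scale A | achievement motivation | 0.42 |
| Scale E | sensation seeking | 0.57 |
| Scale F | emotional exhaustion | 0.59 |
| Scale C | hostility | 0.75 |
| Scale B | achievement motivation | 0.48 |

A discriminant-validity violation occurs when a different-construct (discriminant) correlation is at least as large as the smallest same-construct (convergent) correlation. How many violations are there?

Convergent (same construct = achievement motivation): Scale A, Scale B.
Smallest convergent = 0.42. Discriminant values: 0.19, 0.57, 0.59, 0.75; count ≥ 0.42 → 3.

3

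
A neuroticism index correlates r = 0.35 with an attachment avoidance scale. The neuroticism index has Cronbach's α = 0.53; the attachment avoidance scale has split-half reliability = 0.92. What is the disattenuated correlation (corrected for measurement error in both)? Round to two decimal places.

r_true = r_obs / √(r_xx · r_yy) = 0.35 / √(0.53 × 0.92) = 0.35 / √0.4876 = 0.35 / 0.6983 ≈ 0.50.

0.50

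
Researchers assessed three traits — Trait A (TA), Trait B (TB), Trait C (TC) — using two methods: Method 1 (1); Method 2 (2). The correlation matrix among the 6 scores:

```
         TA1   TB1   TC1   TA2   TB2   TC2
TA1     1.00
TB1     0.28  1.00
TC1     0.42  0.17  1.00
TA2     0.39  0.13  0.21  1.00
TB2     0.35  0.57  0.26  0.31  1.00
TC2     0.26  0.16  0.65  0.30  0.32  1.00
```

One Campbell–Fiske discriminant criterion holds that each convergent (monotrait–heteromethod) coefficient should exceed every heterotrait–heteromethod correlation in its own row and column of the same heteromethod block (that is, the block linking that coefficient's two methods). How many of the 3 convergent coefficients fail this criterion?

Each convergent coefficient versus the relevant comparison correlations:
TA (methods 1·2): 0.39 vs {0.35, 0.13, 0.26, 0.21} → pass.
TB (methods 1·2): 0.57 vs {0.13, 0.35, 0.16, 0.26} → pass.
TC (methods 1·2): 0.65 vs {0.21, 0.26, 0.26, 0.16} → pass.
0 of 3 fail.

0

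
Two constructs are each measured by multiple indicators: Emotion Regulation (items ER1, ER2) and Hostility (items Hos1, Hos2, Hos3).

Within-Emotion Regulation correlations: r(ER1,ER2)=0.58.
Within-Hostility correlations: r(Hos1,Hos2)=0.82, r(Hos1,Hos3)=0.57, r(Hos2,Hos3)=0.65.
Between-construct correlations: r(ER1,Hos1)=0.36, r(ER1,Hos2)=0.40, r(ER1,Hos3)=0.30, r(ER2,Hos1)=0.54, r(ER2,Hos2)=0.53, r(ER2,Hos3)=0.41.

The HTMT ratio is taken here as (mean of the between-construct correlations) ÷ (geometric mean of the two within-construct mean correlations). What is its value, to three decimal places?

0.674

Mean heterotrait r = 2.54/6 = 0.4233.
Mean within-ER = 0.58/1 = 0.5800; mean within-Hos = 2.04/3 = 0.6800.
Geometric mean = √(0.5800 × 0.6800) = 0.6280.
HTMT = 0.4233 / 0.6280 = 0.674.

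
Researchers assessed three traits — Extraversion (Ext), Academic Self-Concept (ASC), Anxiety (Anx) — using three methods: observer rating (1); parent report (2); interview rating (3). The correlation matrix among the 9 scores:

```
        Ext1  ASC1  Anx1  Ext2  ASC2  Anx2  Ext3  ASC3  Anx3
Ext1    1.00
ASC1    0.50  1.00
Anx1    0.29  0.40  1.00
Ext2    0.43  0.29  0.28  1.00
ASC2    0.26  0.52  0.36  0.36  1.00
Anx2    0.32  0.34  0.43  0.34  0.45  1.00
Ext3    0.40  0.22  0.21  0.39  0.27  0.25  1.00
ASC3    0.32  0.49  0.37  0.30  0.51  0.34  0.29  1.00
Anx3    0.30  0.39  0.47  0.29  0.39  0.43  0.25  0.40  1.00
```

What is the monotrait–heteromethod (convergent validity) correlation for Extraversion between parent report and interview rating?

Same trait (Ext), different methods: r(Ext2, Ext3) = 0.39.

0.39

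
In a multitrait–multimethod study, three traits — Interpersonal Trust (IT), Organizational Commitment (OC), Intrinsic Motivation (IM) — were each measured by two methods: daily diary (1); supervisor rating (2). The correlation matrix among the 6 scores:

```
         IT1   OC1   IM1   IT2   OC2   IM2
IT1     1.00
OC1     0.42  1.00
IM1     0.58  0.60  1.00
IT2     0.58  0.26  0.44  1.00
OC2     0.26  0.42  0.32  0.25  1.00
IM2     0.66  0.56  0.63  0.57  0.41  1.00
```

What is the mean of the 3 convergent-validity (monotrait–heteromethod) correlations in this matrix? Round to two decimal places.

0.54

Convergent values: 0.58, 0.42, 0.63; mean = 1.63/3 = 0.54.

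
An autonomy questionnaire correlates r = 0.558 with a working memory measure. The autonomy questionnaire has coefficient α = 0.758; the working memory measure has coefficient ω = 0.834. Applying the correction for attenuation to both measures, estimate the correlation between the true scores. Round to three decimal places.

r_true = r_obs / √(r_xx · r_yy) = 0.558 / √(0.758 × 0.834) = 0.558 / √0.632172 = 0.558 / 0.7951 ≈ 0.702.

0.702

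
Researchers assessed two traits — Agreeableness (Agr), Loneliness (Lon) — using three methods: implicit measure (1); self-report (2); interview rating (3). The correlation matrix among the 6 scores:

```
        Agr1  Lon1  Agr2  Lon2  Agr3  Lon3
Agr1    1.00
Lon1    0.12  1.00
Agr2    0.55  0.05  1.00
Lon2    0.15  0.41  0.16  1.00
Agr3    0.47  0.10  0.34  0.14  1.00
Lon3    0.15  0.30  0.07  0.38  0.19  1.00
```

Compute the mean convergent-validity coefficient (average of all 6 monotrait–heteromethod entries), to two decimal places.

0.41

Convergent values: 0.55, 0.47, 0.34, 0.41, 0.30, 0.38; mean = 2.45/6 = 0.41.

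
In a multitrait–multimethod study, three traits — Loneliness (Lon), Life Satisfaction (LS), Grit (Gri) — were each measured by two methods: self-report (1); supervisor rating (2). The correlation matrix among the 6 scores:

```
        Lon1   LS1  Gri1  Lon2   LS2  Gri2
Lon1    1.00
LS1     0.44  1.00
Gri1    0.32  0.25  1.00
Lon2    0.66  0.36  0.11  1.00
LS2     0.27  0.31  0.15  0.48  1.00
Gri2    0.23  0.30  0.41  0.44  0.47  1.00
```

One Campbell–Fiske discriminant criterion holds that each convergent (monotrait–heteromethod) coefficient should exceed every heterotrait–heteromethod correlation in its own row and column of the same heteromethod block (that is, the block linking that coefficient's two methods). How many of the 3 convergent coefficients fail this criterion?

Each convergent coefficient versus the relevant comparison correlations:
Lon (methods 1·2): 0.66 vs {0.27, 0.36, 0.23, 0.11} → pass.
LS (methods 1·2): 0.31 vs {0.36, 0.27, 0.30, 0.15} → fail.
Gri (methods 1·2): 0.41 vs {0.11, 0.23, 0.15, 0.30} → pass.
1 of 3 fail.

1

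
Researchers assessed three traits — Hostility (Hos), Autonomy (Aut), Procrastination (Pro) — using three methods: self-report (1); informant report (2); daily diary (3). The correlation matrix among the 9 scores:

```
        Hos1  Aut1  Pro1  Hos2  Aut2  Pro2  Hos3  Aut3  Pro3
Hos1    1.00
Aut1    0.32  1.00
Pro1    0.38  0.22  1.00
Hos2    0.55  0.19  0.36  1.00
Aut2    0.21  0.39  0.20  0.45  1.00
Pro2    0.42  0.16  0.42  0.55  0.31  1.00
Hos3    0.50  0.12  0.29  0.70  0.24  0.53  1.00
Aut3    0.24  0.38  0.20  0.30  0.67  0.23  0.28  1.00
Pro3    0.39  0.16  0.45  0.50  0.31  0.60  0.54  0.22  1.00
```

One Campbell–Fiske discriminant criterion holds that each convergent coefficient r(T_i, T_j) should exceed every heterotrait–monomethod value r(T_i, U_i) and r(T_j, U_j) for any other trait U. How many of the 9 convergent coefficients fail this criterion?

Checking each validity diagonal entry against its comparison values:
Hos (methods 1·2): 0.55 vs {0.32, 0.45, 0.38, 0.55} → fail.
Hos (methods 1·3): 0.50 vs {0.32, 0.28, 0.38, 0.54} → fail.
Hos (methods 2·3): 0.70 vs {0.45, 0.28, 0.55, 0.54} → pass.
Aut (methods 1·2): 0.39 vs {0.32, 0.45, 0.22, 0.31} → fail.
Aut (methods 1·3): 0.38 vs {0.32, 0.28, 0.22, 0.22} → pass.
Aut (methods 2·3): 0.67 vs {0.45, 0.28, 0.31, 0.22} → pass.
Pro (methods 1·2): 0.42 vs {0.38, 0.55, 0.22, 0.31} → fail.
Pro (methods 1·3): 0.45 vs {0.38, 0.54, 0.22, 0.22} → fail.
Pro (methods 2·3): 0.60 vs {0.55, 0.54, 0.31, 0.22} → pass.
5 of 9 fail.

5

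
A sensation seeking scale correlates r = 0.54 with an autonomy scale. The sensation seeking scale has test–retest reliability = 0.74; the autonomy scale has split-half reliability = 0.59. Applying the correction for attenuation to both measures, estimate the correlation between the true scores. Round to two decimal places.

0.82

r_true = r_obs / √(r_xx · r_yy) = 0.54 / √(0.74 × 0.59) = 0.54 / √0.4366 = 0.54 / 0.6608 ≈ 0.82.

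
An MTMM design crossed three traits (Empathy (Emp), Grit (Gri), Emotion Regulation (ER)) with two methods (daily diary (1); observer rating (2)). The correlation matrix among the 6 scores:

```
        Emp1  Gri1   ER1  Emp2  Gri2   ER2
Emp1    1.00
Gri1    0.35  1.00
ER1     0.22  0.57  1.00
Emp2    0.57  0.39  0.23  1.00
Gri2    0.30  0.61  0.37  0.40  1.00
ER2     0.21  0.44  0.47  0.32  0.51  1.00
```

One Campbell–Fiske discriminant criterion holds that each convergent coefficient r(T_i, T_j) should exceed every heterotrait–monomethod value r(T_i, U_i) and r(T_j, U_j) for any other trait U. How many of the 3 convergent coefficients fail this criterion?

Each convergent coefficient versus the relevant comparison correlations:
Emp (methods 1·2): 0.57 vs {0.35, 0.40, 0.22, 0.32} → pass.
Gri (methods 1·2): 0.61 vs {0.35, 0.40, 0.57, 0.51} → pass.
ER (methods 1·2): 0.47 vs {0.22, 0.32, 0.57, 0.51} → fail.
1 of 3 fail.

1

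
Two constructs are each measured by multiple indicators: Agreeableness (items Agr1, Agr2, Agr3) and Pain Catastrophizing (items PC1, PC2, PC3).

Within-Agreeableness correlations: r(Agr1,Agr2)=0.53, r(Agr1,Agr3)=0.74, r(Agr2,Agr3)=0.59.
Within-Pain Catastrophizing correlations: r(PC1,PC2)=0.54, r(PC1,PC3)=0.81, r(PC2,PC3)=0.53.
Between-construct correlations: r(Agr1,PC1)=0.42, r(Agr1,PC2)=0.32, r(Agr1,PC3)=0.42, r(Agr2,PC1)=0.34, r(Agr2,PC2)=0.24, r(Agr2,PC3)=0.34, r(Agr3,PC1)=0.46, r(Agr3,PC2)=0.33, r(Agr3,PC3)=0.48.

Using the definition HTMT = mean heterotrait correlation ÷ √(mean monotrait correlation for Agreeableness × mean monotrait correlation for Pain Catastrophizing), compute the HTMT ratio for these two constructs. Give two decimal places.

Between-construct mean = 3.35/9 = 0.3722.
Mean within-Agr = 1.86/3 = 0.6200; mean within-PC = 1.88/3 = 0.6267.
Geometric mean = √(0.6200 × 0.6267) = 0.6233.
HTMT = 0.3722 / 0.6233 = 0.60.

0.60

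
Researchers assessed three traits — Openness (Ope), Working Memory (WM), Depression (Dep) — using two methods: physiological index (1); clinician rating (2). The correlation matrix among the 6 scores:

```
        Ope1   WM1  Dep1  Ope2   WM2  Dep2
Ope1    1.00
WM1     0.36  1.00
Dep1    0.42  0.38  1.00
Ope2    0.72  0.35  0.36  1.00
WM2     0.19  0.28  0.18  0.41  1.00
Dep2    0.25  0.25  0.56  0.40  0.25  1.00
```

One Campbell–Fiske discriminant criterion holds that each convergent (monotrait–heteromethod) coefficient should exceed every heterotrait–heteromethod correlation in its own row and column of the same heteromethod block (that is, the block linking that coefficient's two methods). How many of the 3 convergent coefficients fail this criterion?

Convergent coefficients and their comparison sets:
Ope (methods 1·2): 0.72 vs {0.19, 0.35, 0.25, 0.36} → pass.
WM (methods 1·2): 0.28 vs {0.35, 0.19, 0.25, 0.18} → fail.
Dep (methods 1·2): 0.56 vs {0.36, 0.25, 0.18, 0.25} → pass.
1 of 3 fail.

1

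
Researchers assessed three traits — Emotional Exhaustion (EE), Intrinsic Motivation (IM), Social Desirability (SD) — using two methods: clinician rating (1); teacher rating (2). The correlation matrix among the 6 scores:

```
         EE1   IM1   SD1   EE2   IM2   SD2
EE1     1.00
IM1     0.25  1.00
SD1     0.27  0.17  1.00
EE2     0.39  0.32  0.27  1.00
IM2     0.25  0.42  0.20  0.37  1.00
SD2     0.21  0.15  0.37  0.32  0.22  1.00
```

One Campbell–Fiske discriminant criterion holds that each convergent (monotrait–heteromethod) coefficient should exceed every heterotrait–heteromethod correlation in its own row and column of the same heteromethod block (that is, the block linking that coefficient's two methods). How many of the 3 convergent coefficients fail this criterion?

Each convergent coefficient versus the relevant comparison correlations:
EE (methods 1·2): 0.39 vs {0.25, 0.32, 0.21, 0.27} → pass.
IM (methods 1·2): 0.42 vs {0.32, 0.25, 0.15, 0.20} → pass.
SD (methods 1·2): 0.37 vs {0.27, 0.21, 0.20, 0.15} → pass.
0 of 3 fail.

0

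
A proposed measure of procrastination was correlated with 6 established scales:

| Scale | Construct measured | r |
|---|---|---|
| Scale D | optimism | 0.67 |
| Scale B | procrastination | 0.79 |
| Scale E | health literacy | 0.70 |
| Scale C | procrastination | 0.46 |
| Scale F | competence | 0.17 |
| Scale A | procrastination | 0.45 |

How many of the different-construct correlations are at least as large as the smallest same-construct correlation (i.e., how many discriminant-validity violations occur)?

Convergent (same construct = procrastination): Scale B, Scale C, Scale A.
Smallest convergent = 0.45. Discriminant values: 0.67, 0.70, 0.17; count ≥ 0.45 → 2.

2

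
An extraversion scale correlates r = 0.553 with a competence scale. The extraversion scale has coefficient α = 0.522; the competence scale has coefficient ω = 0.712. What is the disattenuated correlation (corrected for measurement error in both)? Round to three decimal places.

r_true = r_obs / √(r_xx · r_yy) = 0.553 / √(0.522 × 0.712) = 0.553 / √0.371664 = 0.553 / 0.6096 ≈ 0.907.

0.907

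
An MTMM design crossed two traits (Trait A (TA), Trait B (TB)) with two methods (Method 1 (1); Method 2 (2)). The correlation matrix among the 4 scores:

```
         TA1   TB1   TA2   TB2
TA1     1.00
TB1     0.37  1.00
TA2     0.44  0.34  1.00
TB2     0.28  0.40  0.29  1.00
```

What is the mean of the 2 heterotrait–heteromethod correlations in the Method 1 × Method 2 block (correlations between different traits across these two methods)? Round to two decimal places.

HTHM values (method 1 × method 2): 0.28, 0.34; mean = 0.62/2 = 0.31.

0.31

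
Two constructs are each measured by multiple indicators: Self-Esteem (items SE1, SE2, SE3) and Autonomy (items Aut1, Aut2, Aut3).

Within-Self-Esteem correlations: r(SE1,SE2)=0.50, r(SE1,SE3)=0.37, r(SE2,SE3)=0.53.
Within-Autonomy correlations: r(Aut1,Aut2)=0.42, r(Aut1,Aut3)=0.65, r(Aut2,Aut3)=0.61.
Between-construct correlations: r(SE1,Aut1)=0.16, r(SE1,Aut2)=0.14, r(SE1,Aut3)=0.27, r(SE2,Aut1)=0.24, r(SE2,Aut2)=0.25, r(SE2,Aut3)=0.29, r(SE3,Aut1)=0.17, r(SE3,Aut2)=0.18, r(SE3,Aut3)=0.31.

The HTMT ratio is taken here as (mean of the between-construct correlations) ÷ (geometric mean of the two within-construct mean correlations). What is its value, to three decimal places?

0.437

Between-construct mean = 2.01/9 = 0.2233.
Mean within-SE = 1.40/3 = 0.4667; mean within-Aut = 1.68/3 = 0.5600.
Geometric mean = √(0.4667 × 0.5600) = 0.5112.
HTMT = 0.2233 / 0.5112 = 0.437.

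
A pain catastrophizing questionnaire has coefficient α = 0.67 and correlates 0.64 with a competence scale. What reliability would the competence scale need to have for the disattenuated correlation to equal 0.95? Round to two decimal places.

0.68

r_true = r_obs / √(r_xx · r_yy) ⇒ 0.95 = 0.64 / √(0.67 · r_yy).
√(0.67 · r_yy) = 0.64 / 0.95 = 0.6737; 0.67 · r_yy = 0.4539; r_yy = 0.4539 / 0.67 ≈ 0.68.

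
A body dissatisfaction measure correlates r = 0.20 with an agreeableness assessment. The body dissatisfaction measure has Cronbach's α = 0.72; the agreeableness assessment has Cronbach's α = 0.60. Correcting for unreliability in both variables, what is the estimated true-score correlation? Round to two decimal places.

0.30

r_true = r_obs / √(r_xx · r_yy) = 0.20 / √(0.72 × 0.60) = 0.20 / √0.4320 = 0.20 / 0.6573 ≈ 0.30.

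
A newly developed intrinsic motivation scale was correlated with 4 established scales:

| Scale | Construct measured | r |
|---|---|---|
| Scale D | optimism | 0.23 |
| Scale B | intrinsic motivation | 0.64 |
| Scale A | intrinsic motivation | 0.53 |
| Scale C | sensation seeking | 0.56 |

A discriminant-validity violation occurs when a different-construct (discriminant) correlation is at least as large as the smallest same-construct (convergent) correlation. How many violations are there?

Convergent (same construct = intrinsic motivation): Scale B, Scale A.
Smallest convergent = 0.53. Discriminant values: 0.23, 0.56; count ≥ 0.53 → 1.

1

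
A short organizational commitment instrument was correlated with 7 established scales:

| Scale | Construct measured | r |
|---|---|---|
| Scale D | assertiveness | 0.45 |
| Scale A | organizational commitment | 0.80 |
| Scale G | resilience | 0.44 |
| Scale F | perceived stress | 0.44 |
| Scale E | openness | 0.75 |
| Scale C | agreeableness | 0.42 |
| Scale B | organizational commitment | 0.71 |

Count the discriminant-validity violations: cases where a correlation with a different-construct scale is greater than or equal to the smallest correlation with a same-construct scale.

1

Convergent (same construct = organizational commitment): Scale A, Scale B.
Smallest convergent = 0.71. Discriminant values: 0.45, 0.44, 0.44, 0.75, 0.42; count ≥ 0.71 → 1.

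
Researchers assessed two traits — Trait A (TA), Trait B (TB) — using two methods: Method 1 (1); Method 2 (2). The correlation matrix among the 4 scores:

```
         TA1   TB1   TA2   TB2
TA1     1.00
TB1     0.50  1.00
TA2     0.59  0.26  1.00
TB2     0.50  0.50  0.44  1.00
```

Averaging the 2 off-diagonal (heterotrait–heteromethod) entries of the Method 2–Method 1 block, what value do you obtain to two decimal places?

0.38

HTHM values (method 2 × method 1): 0.26, 0.50; mean = 0.76/2 = 0.38.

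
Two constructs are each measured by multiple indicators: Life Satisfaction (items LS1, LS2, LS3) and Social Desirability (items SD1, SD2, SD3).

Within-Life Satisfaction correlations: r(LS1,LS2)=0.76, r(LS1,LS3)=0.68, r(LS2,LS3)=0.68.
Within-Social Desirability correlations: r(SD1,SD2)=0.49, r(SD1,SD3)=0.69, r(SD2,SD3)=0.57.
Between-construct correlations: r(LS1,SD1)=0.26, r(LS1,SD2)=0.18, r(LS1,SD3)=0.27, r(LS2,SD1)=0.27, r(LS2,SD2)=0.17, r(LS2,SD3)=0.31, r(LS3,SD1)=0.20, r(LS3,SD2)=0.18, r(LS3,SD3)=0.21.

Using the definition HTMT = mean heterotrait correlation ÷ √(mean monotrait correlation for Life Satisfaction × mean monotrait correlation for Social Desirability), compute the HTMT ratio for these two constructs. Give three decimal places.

Mean between = 2.05/9 = 0.2278.
Mean within-LS = 2.12/3 = 0.7067; mean within-SD = 1.75/3 = 0.5833.
Geometric mean = √(0.7067 × 0.5833) = 0.6420.
HTMT = 0.2278 / 0.6420 = 0.355.

0.355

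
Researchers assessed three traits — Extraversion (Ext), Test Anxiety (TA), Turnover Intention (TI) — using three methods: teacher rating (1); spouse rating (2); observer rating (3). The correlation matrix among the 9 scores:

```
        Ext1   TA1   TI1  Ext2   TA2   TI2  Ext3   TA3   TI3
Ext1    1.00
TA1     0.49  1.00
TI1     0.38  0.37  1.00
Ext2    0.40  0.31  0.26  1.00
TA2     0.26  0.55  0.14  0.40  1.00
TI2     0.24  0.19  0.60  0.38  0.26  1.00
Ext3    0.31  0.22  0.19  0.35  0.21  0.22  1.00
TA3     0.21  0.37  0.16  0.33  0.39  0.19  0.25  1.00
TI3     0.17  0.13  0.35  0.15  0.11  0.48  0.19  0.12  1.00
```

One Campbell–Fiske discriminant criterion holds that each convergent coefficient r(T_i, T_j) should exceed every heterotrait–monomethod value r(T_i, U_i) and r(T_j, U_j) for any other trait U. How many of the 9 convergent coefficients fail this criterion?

6

Each convergent coefficient versus the relevant comparison correlations:
Ext (methods 1·2): 0.40 vs {0.49, 0.40, 0.38, 0.38} → fail.
Ext (methods 1·3): 0.31 vs {0.49, 0.25, 0.38, 0.19} → fail.
Ext (methods 2·3): 0.35 vs {0.40, 0.25, 0.38, 0.19} → fail.
TA (methods 1·2): 0.55 vs {0.49, 0.40, 0.37, 0.26} → pass.
TA (methods 1·3): 0.37 vs {0.49, 0.25, 0.37, 0.12} → fail.
TA (methods 2·3): 0.39 vs {0.40, 0.25, 0.26, 0.12} → fail.
TI (methods 1·2): 0.60 vs {0.38, 0.38, 0.37, 0.26} → pass.
TI (methods 1·3): 0.35 vs {0.38, 0.19, 0.37, 0.12} → fail.
TI (methods 2·3): 0.48 vs {0.38, 0.19, 0.26, 0.12} → pass.
6 of 9 fail.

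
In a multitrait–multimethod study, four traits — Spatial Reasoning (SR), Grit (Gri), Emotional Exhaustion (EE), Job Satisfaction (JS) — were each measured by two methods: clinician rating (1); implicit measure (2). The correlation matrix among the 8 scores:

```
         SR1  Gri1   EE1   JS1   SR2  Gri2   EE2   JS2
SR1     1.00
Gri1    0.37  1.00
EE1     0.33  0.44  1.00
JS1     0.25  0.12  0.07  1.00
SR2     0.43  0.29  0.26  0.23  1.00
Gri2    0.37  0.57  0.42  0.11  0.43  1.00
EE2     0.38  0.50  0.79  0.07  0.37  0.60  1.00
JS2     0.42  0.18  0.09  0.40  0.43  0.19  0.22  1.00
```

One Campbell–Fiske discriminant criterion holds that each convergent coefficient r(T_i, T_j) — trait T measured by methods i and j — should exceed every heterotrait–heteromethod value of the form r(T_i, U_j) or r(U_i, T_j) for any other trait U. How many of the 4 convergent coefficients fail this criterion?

Checking each validity diagonal entry against its comparison values:
SR (methods 1·2): 0.43 vs {0.37, 0.29, 0.38, 0.26, 0.42, 0.23} → pass.
Gri (methods 1·2): 0.57 vs {0.29, 0.37, 0.50, 0.42, 0.18, 0.11} → pass.
EE (methods 1·2): 0.79 vs {0.26, 0.38, 0.42, 0.50, 0.09, 0.07} → pass.
JS (methods 1·2): 0.40 vs {0.23, 0.42, 0.11, 0.18, 0.07, 0.09} → fail.
1 of 4 fail.

1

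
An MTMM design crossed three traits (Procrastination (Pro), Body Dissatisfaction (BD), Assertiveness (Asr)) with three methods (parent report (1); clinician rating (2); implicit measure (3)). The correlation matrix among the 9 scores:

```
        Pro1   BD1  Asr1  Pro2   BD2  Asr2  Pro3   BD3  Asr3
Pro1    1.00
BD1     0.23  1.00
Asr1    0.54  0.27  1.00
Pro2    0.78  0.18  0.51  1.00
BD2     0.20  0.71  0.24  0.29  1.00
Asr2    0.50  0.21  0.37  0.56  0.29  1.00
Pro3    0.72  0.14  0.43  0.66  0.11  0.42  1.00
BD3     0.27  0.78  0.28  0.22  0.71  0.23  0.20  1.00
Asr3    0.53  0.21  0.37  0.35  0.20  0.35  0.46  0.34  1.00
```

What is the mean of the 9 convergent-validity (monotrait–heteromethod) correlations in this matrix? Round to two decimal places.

Convergent values: 0.78, 0.72, 0.66, 0.71, 0.78, 0.71, 0.37, 0.37, 0.35; mean = 5.45/9 = 0.61.

0.61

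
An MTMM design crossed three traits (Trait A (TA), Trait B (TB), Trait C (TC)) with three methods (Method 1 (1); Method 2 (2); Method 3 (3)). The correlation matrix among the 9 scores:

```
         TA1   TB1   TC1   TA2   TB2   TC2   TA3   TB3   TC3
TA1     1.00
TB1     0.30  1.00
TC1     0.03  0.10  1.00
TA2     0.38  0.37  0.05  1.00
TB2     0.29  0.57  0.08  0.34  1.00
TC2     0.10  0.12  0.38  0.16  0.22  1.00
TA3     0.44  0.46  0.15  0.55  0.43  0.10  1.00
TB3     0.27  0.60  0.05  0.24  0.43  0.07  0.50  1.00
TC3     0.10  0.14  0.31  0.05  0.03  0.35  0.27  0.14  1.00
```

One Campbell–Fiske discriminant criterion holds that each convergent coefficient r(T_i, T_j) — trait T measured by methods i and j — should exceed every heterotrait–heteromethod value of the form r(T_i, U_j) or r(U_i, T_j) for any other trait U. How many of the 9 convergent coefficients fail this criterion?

2

Checking each validity diagonal entry against its comparison values:
TA (methods 1·2): 0.38 vs {0.29, 0.37, 0.10, 0.05} → pass.
TA (methods 1·3): 0.44 vs {0.27, 0.46, 0.10, 0.15} → fail.
TA (methods 2·3): 0.55 vs {0.24, 0.43, 0.05, 0.10} → pass.
TB (methods 1·2): 0.57 vs {0.37, 0.29, 0.12, 0.08} → pass.
TB (methods 1·3): 0.60 vs {0.46, 0.27, 0.14, 0.05} → pass.
TB (methods 2·3): 0.43 vs {0.43, 0.24, 0.03, 0.07} → fail.
TC (methods 1·2): 0.38 vs {0.05, 0.10, 0.08, 0.12} → pass.
TC (methods 1·3): 0.31 vs {0.15, 0.10, 0.05, 0.14} → pass.
TC (methods 2·3): 0.35 vs {0.10, 0.05, 0.07, 0.03} → pass.
2 of 9 fail.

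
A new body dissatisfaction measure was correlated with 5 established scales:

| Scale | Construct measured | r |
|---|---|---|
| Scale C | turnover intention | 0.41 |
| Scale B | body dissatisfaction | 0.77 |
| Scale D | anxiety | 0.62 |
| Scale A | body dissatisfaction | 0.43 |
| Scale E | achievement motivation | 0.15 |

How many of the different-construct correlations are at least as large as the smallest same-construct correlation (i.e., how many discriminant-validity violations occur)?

Convergent (same construct = body dissatisfaction): Scale B, Scale A.
Smallest convergent = 0.43. Discriminant values: 0.41, 0.62, 0.15; count ≥ 0.43 → 1.

1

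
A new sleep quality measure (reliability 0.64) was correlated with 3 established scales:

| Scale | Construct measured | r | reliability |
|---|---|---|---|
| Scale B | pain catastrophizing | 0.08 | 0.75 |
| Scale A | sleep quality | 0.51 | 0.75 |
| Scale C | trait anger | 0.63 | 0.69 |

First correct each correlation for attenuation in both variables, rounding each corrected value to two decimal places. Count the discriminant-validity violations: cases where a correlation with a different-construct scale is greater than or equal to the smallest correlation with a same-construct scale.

Disattenuated r (r / √(r_scale · r_new)):
  Scale B (disc): 0.08 / √(0.75·0.64) = 0.12
  Scale A (conv): 0.51 / √(0.75·0.64) = 0.74
  Scale C (disc): 0.63 / √(0.69·0.64) = 0.95
Smallest convergent = 0.74. Discriminant values: 0.12, 0.95; count ≥ 0.74 → 1.

1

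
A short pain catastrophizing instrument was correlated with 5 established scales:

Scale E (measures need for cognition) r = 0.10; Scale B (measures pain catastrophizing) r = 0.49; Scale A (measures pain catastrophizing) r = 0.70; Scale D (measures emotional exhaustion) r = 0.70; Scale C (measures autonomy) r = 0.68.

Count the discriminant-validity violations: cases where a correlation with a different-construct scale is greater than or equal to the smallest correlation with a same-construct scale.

2

Convergent (same construct = pain catastrophizing): Scale B, Scale A.
Smallest convergent = 0.49. Discriminant values: 0.10, 0.70, 0.68; count ≥ 0.49 → 2.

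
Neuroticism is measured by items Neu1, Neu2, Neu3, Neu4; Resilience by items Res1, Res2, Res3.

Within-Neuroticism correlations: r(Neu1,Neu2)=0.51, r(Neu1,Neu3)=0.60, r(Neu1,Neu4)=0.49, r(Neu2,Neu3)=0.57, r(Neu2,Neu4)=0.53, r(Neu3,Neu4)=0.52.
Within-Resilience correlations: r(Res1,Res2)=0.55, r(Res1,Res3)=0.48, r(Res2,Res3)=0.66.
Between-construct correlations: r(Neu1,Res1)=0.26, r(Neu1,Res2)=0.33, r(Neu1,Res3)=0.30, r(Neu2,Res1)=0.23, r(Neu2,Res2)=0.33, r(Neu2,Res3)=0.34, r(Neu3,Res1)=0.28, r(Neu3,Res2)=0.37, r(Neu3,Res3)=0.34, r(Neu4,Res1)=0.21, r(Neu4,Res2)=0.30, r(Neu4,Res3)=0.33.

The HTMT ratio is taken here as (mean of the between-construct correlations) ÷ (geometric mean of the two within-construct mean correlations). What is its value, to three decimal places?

Mean between = 3.62/12 = 0.3017.
Mean within-Neu = 3.22/6 = 0.5367; mean within-Res = 1.69/3 = 0.5633.
Geometric mean = √(0.5367 × 0.5633) = 0.5498.
HTMT = 0.3017 / 0.5498 = 0.549.

0.549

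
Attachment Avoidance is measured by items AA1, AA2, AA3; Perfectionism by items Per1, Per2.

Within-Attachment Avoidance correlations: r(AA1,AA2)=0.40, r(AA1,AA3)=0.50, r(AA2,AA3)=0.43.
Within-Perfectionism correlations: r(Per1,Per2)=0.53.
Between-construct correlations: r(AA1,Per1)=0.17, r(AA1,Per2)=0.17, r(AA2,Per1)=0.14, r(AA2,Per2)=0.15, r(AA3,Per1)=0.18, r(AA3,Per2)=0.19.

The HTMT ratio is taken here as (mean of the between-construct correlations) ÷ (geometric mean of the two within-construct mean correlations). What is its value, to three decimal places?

Mean heterotrait r = 1.00/6 = 0.1667.
Mean within-AA = 1.33/3 = 0.4433; mean within-Per = 0.53/1 = 0.5300.
Geometric mean = √(0.4433 × 0.5300) = 0.4847.
HTMT = 0.1667 / 0.4847 = 0.344.

0.344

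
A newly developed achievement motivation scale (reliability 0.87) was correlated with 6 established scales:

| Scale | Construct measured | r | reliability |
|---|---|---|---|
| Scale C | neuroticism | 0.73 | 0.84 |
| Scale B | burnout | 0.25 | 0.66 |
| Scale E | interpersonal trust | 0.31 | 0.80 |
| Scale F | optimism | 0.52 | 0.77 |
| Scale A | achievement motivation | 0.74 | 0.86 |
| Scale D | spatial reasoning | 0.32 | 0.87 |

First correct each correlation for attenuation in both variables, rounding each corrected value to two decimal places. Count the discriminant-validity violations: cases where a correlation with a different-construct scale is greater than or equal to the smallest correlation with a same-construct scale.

Disattenuated r (r / √(r_scale · r_new)):
  Scale C (disc): 0.73 / √(0.84·0.87) = 0.85
  Scale B (disc): 0.25 / √(0.66·0.87) = 0.33
  Scale E (disc): 0.31 / √(0.80·0.87) = 0.37
  Scale F (disc): 0.52 / √(0.77·0.87) = 0.64
  Scale A (conv): 0.74 / √(0.86·0.87) = 0.86
  Scale D (disc): 0.32 / √(0.87·0.87) = 0.37
Smallest convergent = 0.86. Discriminant values: 0.85, 0.33, 0.37, 0.64, 0.37; count ≥ 0.86 → 0.

0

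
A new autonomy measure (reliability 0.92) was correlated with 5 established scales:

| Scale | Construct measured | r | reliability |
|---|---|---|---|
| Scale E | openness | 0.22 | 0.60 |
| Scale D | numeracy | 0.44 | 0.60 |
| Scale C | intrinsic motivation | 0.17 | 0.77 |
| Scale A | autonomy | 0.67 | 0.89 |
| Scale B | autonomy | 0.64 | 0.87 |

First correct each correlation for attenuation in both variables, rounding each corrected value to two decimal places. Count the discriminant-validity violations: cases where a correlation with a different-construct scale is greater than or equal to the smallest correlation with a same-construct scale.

Disattenuated r (r / √(r_scale · r_new)):
  Scale E (disc): 0.22 / √(0.60·0.92) = 0.30
  Scale D (disc): 0.44 / √(0.60·0.92) = 0.59
  Scale C (disc): 0.17 / √(0.77·0.92) = 0.20
  Scale A (conv): 0.67 / √(0.89·0.92) = 0.74
  Scale B (conv): 0.64 / √(0.87·0.92) = 0.72
Smallest convergent = 0.72. Discriminant values: 0.30, 0.59, 0.20; count ≥ 0.72 → 0.

0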